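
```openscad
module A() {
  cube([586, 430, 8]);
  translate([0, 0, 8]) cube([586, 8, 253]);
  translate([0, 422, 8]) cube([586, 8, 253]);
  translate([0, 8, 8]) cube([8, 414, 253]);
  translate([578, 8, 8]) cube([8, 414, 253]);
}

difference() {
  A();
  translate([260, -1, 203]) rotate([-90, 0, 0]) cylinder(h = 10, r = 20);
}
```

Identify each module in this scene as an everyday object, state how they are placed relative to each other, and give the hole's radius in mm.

The subtracted cylinder has r = 20 mm.

A is an open box. The open box has a circular hole through its front wall. The hole's radius is 20 mm.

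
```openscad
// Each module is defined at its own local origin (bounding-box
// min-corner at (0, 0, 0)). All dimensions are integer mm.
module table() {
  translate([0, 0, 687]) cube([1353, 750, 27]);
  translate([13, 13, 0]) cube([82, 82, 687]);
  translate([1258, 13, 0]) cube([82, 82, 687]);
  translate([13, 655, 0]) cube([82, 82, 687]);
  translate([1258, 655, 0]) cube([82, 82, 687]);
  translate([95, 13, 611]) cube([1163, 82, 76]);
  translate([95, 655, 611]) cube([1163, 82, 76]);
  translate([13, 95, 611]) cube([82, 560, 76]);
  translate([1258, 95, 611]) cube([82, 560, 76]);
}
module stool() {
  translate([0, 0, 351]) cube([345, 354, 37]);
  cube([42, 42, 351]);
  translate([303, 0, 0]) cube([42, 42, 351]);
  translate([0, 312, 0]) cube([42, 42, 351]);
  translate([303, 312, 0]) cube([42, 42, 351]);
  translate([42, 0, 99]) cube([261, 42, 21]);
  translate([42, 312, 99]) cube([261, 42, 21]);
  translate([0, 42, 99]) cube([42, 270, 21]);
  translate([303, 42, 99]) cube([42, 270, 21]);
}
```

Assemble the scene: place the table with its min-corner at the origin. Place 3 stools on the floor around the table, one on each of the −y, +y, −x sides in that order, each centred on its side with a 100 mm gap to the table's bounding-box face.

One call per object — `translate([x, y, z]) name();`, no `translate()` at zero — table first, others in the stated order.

table();
translate([504, -454, 0]) stool();
translate([504, 850, 0]) stool();
translate([-445, 198, 0]) stool();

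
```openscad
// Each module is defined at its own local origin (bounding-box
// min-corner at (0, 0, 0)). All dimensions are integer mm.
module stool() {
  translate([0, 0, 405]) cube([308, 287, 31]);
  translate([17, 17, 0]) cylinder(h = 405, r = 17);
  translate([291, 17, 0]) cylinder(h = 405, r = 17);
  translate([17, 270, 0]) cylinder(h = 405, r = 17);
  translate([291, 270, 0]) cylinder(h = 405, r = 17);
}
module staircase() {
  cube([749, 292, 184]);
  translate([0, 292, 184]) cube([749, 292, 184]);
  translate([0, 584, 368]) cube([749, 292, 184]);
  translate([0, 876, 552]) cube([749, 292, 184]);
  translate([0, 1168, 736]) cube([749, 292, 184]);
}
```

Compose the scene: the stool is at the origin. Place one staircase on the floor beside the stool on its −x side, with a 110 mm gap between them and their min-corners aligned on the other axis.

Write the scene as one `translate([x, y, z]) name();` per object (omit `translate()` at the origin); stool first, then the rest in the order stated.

stool();
translate([-859, 0, 0]) staircase();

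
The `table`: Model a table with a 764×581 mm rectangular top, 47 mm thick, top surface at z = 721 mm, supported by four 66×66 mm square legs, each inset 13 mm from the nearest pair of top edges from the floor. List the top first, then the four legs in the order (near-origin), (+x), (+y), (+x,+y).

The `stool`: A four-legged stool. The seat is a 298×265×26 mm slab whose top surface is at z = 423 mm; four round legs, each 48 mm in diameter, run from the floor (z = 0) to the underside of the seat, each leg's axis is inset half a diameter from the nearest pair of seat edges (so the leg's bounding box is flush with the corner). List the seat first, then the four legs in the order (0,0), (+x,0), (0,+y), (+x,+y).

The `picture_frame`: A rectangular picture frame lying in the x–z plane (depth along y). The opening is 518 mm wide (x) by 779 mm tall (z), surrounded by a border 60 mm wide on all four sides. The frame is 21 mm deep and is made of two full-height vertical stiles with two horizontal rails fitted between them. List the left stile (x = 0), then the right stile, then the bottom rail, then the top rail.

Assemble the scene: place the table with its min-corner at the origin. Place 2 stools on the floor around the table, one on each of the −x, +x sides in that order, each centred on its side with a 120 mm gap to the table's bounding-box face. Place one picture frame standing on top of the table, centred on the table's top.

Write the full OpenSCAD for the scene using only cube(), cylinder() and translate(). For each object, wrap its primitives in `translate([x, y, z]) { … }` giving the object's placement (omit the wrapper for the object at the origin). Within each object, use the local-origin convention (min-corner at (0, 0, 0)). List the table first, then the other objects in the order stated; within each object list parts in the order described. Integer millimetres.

translate([0, 0, 674]) cube([764, 581, 47]);
translate([13, 13, 0]) cube([66, 66, 674]);
translate([685, 13, 0]) cube([66, 66, 674]);
translate([13, 502, 0]) cube([66, 66, 674]);
translate([685, 502, 0]) cube([66, 66, 674]);
translate([-418, 158, 0]) {
  translate([0, 0, 397]) cube([298, 265, 26]);
  translate([24, 24, 0]) cylinder(h = 397, r = 24);
  translate([274, 24, 0]) cylinder(h = 397, r = 24);
  translate([24, 241, 0]) cylinder(h = 397, r = 24);
  translate([274, 241, 0]) cylinder(h = 397, r = 24);
}
translate([884, 158, 0]) {
  translate([0, 0, 397]) cube([298, 265, 26]);
  translate([24, 24, 0]) cylinder(h = 397, r = 24);
  translate([274, 24, 0]) cylinder(h = 397, r = 24);
  translate([24, 241, 0]) cylinder(h = 397, r = 24);
  translate([274, 241, 0]) cylinder(h = 397, r = 24);
}
translate([63, 280, 721]) {
  cube([60, 21, 899]);
  translate([578, 0, 0]) cube([60, 21, 899]);
  translate([60, 0, 0]) cube([518, 21, 60]);
  translate([60, 0, 839]) cube([518, 21, 60]);
}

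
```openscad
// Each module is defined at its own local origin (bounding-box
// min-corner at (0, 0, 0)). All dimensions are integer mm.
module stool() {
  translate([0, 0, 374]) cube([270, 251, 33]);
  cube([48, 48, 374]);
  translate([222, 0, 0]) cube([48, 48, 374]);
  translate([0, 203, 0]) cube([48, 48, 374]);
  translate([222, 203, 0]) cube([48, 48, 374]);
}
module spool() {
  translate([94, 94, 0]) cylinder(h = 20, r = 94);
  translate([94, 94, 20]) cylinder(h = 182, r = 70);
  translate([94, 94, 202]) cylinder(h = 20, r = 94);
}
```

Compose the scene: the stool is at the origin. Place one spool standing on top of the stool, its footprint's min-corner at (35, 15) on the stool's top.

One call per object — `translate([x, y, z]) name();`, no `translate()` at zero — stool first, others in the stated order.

stool();
translate([35, 15, 407]) spool();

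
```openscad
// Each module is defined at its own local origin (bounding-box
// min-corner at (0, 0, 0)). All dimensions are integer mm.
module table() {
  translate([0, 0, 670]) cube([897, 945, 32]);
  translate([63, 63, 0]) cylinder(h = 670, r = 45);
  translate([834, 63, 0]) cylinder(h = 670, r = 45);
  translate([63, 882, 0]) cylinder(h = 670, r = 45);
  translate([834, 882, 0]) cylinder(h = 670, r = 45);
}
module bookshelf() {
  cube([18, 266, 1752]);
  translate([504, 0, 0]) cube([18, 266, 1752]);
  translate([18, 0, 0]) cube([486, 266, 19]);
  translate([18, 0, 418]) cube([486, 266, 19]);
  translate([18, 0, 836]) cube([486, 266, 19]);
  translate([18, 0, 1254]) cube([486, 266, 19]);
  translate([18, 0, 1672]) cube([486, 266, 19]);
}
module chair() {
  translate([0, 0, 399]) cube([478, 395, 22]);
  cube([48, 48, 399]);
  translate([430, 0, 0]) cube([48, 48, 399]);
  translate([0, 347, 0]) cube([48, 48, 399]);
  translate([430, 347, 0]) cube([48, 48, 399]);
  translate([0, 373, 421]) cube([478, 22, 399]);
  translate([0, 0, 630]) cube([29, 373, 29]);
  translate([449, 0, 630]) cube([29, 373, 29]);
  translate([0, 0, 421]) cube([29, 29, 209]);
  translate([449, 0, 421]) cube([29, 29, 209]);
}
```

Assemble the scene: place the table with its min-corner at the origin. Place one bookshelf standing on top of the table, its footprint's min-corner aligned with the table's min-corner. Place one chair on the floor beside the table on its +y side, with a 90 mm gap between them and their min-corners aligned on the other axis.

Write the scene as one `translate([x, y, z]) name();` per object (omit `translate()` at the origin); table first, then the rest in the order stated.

table();
translate([0, 0, 702]) bookshelf();
translate([0, 1035, 0]) chair();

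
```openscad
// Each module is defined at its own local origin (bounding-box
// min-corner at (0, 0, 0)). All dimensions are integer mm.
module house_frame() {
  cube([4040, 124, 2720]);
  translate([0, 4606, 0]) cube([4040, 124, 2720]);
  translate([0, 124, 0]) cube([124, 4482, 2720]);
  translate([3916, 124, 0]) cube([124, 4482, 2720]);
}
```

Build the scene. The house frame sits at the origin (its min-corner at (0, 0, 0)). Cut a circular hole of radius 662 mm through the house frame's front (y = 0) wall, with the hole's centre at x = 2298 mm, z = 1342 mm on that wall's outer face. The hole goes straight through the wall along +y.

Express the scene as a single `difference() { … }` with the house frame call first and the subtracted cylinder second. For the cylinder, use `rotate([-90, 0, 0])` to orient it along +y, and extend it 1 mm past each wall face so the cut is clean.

difference() {
  house_frame();
  translate([2298, -1, 1342]) rotate([-90, 0, 0]) cylinder(h = 126, r = 662);
}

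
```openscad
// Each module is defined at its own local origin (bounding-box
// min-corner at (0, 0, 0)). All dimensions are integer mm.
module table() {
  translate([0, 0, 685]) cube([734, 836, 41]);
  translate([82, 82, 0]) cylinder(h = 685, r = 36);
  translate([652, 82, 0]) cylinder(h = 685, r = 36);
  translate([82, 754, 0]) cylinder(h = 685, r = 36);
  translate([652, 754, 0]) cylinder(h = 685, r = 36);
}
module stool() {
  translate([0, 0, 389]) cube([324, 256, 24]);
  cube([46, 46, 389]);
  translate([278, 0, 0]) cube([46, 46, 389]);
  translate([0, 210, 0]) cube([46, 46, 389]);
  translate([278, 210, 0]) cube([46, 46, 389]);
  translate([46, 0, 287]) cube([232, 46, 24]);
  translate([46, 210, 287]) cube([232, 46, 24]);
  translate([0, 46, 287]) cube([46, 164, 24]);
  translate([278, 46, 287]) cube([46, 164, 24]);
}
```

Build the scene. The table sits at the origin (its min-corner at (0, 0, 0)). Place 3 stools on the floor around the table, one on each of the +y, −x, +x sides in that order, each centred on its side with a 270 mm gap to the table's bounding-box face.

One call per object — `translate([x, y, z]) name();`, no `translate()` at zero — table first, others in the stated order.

table();
translate([205, 1106, 0]) stool();
translate([-594, 290, 0]) stool();
translate([1004, 290, 0]) stool();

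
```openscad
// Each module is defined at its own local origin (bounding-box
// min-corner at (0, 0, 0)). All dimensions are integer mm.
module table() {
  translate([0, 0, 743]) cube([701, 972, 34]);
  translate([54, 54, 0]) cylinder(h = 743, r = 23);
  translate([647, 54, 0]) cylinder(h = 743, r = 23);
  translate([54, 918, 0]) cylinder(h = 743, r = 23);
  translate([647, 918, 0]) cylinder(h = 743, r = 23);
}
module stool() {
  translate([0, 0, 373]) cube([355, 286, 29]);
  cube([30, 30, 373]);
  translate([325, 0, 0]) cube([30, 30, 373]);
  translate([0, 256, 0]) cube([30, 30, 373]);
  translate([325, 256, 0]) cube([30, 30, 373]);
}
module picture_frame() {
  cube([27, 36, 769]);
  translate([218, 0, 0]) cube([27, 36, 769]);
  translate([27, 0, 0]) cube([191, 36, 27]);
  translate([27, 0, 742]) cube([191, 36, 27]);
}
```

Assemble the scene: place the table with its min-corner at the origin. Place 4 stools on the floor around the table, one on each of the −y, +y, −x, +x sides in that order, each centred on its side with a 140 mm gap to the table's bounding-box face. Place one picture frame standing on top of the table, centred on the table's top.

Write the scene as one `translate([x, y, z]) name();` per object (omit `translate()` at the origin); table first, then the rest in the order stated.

table();
translate([173, -426, 0]) stool();
translate([173, 1112, 0]) stool();
translate([-495, 343, 0]) stool();
translate([841, 343, 0]) stool();
translate([228, 468, 777]) picture_frame();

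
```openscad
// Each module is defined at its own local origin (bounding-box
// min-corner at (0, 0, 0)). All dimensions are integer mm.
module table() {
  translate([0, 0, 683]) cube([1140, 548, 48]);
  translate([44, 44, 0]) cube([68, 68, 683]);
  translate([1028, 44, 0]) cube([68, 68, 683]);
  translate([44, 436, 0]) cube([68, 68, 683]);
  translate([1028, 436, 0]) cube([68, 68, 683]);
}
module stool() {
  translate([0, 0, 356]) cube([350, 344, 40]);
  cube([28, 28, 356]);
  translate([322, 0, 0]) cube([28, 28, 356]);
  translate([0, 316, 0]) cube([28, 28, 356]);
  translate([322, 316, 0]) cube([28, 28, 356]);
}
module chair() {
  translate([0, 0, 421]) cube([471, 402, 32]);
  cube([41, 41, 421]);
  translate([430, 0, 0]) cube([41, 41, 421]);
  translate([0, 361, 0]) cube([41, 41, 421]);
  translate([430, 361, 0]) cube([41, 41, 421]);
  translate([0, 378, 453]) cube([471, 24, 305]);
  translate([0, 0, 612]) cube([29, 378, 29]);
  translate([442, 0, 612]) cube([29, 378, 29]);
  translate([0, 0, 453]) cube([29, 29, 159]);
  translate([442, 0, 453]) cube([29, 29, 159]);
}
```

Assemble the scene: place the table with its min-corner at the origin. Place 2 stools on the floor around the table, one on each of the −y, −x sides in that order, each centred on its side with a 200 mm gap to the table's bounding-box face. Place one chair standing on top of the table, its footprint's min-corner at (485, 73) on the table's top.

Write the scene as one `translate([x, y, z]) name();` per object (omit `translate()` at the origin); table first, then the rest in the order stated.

table();
translate([395, -544, 0]) stool();
translate([-550, 102, 0]) stool();
translate([485, 73, 731]) chair();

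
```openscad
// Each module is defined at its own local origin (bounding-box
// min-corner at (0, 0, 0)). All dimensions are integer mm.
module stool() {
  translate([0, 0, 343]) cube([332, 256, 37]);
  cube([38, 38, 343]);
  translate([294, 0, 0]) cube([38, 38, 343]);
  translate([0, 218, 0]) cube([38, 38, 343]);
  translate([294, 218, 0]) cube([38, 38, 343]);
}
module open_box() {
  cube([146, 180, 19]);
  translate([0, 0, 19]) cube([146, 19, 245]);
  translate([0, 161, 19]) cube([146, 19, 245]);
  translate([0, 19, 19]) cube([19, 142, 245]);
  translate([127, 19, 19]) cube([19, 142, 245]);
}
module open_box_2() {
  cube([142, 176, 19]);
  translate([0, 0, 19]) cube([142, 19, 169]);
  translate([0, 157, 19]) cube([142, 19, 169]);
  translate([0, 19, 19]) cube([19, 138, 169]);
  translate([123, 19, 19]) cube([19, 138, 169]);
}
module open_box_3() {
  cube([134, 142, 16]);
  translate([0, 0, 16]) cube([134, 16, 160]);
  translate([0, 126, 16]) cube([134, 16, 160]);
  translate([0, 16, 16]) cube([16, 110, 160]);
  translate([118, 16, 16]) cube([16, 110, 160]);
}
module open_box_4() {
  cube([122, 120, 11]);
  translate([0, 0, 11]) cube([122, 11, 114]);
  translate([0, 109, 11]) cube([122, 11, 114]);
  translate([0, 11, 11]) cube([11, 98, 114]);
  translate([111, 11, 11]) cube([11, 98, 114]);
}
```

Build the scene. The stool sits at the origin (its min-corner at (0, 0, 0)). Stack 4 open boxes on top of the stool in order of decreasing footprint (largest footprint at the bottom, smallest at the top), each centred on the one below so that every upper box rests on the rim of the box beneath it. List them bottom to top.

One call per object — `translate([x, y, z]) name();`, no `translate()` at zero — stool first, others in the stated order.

stool();
translate([93, 38, 380]) open_box();
translate([95, 40, 644]) open_box_2();
translate([99, 57, 832]) open_box_3();
translate([105, 68, 1008]) open_box_4();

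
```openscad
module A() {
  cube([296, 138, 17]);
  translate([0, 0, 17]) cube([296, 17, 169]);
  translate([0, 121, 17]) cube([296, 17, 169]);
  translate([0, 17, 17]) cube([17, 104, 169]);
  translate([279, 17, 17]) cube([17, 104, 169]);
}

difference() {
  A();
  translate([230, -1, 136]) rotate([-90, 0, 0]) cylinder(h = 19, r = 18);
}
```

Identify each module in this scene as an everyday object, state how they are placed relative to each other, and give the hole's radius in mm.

A is an open box. The open box has a circular hole through its front wall. The hole's radius is 18 mm.

The subtracted cylinder has r = 18 mm.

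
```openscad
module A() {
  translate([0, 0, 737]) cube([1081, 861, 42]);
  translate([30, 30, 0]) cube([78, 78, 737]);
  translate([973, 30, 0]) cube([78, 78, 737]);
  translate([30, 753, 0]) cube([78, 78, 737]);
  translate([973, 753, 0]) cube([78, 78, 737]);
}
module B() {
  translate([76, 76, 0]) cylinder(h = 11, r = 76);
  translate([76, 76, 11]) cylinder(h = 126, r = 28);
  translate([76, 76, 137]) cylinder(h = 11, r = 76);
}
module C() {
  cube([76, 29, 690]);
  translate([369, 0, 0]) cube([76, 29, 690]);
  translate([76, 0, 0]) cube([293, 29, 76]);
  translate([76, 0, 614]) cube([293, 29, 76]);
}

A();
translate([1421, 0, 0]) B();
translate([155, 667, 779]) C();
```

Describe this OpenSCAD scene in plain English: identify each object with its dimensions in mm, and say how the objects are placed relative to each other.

A is a rectangular dining table. The top is 1081×861×42 mm with its upper surface at z = 779 mm. It stands on four 78×78 mm square legs, each inset 30 mm from the nearest pair of top edges, running from the floor to the underside of the top.

B is a spool: two coaxial disc flanges of radius 76 mm and thickness 11 mm, joined by a core cylinder of radius 28 mm and height 126 mm. The lower flange rests on z = 0 and the three cylinders share a vertical axis.

C is a rectangular picture frame lying in the x–z plane (depth along y). The opening is 293 mm wide (x) by 538 mm tall (z), surrounded by a border 76 mm wide on all four sides. The frame is 29 mm deep and is made of two full-height vertical stiles with two horizontal rails fitted between them.

The spool is on the floor beside the table on its +x side. The picture frame is on top of the table.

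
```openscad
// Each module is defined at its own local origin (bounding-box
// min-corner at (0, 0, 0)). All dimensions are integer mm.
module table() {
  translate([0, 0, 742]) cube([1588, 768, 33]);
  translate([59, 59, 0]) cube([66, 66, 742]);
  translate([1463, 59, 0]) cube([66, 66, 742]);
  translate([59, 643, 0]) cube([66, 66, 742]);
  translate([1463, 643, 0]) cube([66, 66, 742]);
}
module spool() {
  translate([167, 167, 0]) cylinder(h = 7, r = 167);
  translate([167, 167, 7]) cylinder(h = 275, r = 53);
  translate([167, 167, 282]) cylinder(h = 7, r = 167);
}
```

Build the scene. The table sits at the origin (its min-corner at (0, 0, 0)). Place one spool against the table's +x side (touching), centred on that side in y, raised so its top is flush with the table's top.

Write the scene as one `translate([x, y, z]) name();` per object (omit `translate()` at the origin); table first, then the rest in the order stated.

table();
translate([1588, 217, 486]) spool();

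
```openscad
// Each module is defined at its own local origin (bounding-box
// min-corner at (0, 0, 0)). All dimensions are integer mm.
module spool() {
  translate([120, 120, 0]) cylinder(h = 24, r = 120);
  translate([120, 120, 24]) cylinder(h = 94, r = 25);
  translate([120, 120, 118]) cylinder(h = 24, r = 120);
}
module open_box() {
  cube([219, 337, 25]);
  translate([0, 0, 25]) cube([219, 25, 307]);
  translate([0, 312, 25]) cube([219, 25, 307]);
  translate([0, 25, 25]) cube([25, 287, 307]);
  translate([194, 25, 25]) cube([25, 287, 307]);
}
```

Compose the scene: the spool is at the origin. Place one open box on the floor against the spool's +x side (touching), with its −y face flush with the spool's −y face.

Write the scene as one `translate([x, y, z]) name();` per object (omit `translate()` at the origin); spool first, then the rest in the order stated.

spool();
translate([240, 0, 0]) open_box();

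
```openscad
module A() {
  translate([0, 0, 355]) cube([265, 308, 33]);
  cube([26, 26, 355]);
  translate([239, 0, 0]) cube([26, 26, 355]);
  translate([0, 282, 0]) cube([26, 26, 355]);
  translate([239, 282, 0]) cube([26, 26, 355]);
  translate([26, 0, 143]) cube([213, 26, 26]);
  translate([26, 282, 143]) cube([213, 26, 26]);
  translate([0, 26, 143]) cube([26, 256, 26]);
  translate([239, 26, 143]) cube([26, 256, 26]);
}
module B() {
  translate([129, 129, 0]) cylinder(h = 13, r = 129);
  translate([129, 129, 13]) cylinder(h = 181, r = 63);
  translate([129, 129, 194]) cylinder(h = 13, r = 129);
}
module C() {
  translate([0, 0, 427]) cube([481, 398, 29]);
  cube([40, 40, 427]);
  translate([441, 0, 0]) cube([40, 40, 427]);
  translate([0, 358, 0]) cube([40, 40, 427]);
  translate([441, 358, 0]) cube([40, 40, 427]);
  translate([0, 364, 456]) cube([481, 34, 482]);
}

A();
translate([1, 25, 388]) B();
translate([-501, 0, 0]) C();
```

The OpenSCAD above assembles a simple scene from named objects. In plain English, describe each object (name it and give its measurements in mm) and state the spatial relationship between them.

A is a four-legged stool. The seat is a 265×308×33 mm slab whose top surface is at z = 388 mm; four square legs, each 26×26 mm in cross-section, run from the floor (z = 0) to the underside of the seat, each flush with a corner of the seat. Four stretchers, 26 mm wide and 26 mm tall, connect adjacent legs with their undersides at z = 143 mm, each running between the inner faces of the legs it joins and aligned with the legs' outer faces on the other axis.

B is a spool: two coaxial disc flanges of radius 129 mm and thickness 13 mm, joined by a core cylinder of radius 63 mm and height 181 mm. The lower flange rests on z = 0 and the three cylinders share a vertical axis.

C is a chair. The seat is a 481×398×29 mm slab with its top at z = 456 mm, on four 40×40 mm corner legs (flush with the seat edges, standing on z = 0). A flat backrest 34 mm thick, 482 mm tall, spans the full seat width and rises from the seat top along its +y edge, rear face flush with the rear of the seat.

The spool is on top of the stool. The chair is on the floor beside the stool on its −x side.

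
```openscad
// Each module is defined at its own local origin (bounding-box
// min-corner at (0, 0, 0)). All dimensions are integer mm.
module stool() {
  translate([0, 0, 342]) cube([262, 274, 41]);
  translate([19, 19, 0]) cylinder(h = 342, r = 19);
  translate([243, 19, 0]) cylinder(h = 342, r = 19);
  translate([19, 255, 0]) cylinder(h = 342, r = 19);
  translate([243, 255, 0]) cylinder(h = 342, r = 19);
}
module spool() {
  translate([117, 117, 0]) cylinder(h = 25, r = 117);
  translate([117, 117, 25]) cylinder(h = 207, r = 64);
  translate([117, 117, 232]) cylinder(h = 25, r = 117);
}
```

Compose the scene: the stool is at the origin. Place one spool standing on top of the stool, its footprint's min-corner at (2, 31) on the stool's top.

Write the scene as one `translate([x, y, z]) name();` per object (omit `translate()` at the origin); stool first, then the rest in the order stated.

stool();
translate([2, 31, 383]) spool();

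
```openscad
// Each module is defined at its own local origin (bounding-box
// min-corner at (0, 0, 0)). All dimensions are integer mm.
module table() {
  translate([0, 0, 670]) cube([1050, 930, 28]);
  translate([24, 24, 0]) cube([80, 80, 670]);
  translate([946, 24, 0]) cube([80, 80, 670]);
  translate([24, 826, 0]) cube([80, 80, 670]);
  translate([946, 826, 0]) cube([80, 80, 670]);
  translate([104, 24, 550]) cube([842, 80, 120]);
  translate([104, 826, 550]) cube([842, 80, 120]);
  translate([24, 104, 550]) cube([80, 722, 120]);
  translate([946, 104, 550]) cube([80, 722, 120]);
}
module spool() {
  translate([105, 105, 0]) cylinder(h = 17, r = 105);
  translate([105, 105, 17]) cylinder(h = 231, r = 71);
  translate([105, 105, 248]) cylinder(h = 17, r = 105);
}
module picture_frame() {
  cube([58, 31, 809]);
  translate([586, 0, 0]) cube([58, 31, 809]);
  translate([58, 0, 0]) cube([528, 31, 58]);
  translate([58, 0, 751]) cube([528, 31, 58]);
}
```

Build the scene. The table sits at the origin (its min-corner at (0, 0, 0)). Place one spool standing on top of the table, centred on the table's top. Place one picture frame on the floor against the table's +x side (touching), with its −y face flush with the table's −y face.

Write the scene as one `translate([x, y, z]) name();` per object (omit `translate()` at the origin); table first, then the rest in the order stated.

table();
translate([420, 360, 698]) spool();
translate([1050, 0, 0]) picture_frame();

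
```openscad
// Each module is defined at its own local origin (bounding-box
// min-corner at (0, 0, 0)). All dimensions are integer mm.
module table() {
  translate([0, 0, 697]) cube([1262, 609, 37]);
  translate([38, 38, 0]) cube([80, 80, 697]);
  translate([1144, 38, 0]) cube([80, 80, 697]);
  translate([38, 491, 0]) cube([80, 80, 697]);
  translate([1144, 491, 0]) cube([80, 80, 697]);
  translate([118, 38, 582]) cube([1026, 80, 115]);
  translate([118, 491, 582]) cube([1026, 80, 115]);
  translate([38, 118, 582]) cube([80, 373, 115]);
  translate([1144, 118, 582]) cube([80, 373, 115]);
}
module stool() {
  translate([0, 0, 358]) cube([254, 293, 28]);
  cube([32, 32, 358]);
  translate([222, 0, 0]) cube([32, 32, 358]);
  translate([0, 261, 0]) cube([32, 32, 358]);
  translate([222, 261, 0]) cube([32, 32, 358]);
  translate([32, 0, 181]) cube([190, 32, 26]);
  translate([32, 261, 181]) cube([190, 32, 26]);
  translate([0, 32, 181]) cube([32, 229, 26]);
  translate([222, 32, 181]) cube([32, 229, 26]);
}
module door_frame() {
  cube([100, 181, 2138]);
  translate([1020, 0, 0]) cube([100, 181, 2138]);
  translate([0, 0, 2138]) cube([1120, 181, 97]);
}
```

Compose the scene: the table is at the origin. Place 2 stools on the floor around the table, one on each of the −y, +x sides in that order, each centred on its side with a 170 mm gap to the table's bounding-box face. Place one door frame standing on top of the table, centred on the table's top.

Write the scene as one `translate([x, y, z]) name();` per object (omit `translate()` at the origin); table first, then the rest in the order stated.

table();
translate([504, -463, 0]) stool();
translate([1432, 158, 0]) stool();
translate([71, 214, 734]) door_frame();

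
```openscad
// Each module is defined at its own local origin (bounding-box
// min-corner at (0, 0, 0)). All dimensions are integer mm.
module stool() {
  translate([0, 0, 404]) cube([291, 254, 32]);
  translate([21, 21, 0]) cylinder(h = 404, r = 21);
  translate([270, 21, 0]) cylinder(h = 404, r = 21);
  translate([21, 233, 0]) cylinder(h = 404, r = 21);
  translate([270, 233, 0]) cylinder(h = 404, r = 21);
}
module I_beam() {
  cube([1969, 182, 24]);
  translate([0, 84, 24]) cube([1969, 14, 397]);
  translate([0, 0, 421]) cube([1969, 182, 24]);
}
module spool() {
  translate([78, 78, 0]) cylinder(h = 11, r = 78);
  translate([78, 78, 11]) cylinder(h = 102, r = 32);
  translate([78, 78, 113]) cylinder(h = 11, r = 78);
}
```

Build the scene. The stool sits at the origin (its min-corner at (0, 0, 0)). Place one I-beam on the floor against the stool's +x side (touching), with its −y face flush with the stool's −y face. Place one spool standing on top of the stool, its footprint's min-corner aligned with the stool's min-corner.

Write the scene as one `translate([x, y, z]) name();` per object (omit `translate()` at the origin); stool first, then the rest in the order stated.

stool();
translate([291, 0, 0]) I_beam();
translate([0, 0, 436]) spool();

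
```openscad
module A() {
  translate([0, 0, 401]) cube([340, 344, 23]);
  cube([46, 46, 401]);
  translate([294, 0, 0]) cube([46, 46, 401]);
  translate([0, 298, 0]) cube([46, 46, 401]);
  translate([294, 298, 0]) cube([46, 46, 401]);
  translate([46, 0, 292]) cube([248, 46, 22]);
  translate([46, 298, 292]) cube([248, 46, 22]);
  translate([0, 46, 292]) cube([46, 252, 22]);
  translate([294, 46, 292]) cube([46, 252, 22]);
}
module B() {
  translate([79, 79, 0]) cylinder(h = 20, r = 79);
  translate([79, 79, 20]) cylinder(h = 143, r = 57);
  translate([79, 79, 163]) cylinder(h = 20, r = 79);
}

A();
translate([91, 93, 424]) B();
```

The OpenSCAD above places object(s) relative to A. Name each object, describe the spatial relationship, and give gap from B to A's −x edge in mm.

The spool's min-x is at 91; the stool's min-x is 0; gap = 91 mm.

A is a stool. B is a spool. The spool is on top of the stool, centred. The gap from the spool to the stool's −x edge is 91 mm.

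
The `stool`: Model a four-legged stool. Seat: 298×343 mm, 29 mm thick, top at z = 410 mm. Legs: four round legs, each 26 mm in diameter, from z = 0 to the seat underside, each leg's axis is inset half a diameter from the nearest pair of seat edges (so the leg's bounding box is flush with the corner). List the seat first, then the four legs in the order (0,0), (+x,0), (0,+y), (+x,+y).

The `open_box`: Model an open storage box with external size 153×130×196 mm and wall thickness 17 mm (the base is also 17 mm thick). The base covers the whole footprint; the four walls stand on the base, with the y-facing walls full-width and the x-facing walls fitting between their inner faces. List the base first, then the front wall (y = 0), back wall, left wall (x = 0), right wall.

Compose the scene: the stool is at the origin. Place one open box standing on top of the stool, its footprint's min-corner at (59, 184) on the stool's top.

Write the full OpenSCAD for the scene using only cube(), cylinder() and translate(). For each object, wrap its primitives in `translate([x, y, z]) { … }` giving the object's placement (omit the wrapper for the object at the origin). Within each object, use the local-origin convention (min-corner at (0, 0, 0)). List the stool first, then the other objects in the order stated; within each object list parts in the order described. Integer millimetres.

translate([0, 0, 381]) cube([298, 343, 29]);
translate([13, 13, 0]) cylinder(h = 381, r = 13);
translate([285, 13, 0]) cylinder(h = 381, r = 13);
translate([13, 330, 0]) cylinder(h = 381, r = 13);
translate([285, 330, 0]) cylinder(h = 381, r = 13);
translate([59, 184, 410]) {
  cube([153, 130, 17]);
  translate([0, 0, 17]) cube([153, 17, 179]);
  translate([0, 113, 17]) cube([153, 17, 179]);
  translate([0, 17, 17]) cube([17, 96, 179]);
  translate([136, 17, 17]) cube([17, 96, 179]);
}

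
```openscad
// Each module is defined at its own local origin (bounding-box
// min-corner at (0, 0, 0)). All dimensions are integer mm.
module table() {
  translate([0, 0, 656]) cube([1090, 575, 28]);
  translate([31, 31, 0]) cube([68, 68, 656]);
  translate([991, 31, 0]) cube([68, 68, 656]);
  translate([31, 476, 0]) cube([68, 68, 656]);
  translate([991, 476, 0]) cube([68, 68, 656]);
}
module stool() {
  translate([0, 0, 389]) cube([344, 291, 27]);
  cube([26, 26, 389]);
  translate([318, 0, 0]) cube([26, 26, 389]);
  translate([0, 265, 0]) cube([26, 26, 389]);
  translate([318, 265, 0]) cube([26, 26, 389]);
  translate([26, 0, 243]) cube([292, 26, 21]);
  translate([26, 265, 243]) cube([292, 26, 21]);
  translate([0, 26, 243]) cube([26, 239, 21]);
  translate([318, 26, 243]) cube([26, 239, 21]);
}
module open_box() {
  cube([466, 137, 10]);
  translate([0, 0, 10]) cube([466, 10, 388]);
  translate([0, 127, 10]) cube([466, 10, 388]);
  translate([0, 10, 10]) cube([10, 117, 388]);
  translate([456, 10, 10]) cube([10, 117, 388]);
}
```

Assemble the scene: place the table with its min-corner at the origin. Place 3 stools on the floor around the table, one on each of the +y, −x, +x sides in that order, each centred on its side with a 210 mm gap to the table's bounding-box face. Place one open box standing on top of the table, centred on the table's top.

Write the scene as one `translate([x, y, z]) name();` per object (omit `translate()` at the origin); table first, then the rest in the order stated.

table();
translate([373, 785, 0]) stool();
translate([-554, 142, 0]) stool();
translate([1300, 142, 0]) stool();
translate([312, 219, 684]) open_box();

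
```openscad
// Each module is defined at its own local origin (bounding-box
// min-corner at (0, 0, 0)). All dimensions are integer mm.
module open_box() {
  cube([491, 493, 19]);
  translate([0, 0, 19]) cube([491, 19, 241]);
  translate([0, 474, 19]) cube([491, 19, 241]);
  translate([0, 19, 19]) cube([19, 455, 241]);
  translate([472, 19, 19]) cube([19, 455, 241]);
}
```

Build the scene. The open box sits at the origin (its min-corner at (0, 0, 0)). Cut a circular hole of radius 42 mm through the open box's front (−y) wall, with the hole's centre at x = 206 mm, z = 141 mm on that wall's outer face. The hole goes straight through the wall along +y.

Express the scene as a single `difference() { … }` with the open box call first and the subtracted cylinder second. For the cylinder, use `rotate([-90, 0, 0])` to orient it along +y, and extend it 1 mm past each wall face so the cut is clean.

difference() {
  open_box();
  translate([206, -1, 141]) rotate([-90, 0, 0]) cylinder(h = 21, r = 42);
}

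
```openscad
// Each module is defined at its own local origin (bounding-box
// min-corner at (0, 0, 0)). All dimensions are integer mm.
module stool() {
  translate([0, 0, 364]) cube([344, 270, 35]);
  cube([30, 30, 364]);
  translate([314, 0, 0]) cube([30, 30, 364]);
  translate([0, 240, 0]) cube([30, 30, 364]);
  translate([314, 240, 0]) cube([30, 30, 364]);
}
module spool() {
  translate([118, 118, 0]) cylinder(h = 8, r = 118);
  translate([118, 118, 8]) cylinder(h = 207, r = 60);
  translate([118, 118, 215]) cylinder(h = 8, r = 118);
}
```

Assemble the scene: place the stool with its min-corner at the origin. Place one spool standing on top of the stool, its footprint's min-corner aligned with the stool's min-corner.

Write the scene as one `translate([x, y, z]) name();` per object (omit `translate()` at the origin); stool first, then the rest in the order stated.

stool();
translate([0, 0, 399]) spool();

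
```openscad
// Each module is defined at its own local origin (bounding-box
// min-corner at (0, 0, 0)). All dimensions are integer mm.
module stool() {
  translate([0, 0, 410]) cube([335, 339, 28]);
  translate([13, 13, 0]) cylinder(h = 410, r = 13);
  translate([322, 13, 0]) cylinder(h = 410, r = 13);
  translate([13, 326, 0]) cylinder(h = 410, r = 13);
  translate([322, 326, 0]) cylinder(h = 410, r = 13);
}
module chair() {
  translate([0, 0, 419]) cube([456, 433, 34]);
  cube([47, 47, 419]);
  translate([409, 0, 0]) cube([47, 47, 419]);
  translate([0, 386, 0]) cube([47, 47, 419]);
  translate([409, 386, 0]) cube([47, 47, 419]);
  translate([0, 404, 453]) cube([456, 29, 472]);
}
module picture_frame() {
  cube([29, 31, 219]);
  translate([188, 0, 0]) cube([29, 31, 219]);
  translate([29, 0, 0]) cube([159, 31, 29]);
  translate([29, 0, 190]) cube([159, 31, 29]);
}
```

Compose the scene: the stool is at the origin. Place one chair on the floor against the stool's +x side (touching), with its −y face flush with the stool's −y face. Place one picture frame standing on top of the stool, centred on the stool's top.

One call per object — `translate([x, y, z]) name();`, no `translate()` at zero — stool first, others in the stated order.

stool();
translate([335, 0, 0]) chair();
translate([59, 154, 438]) picture_frame();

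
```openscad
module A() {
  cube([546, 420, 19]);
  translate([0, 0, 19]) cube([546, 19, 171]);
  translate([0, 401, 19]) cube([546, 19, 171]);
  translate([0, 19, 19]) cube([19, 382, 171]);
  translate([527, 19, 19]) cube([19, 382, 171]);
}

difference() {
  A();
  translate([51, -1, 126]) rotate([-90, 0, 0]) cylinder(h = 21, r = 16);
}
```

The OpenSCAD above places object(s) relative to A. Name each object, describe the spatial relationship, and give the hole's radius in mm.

A is an open box. The open box has a circular hole through its front wall. The hole's radius is 16 mm.

The subtracted cylinder has r = 16 mm.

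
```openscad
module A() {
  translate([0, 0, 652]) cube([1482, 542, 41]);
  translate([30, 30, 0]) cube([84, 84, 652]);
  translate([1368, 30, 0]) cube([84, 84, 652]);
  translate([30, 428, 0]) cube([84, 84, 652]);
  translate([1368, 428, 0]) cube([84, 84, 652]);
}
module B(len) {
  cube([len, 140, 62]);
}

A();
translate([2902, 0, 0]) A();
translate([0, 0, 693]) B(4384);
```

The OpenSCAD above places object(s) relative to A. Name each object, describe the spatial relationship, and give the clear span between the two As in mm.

A is a table. B is a beam. A beam spans the tops of two tables. The clear span between the two tables is 1420 mm.

Second table starts at x = 2902; first ends at x = 1482; clear span = 2902 − 1482 = 1420 mm.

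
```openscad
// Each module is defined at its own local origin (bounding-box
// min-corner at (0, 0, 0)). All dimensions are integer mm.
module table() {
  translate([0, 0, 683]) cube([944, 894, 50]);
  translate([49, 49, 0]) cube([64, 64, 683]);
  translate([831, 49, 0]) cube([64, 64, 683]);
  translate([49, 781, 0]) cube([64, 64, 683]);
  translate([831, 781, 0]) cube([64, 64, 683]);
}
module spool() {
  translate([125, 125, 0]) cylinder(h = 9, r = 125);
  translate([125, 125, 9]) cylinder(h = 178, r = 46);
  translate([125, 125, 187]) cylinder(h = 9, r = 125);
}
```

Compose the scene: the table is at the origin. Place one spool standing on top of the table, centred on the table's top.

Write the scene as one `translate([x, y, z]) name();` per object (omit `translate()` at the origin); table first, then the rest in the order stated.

table();
translate([347, 322, 733]) spool();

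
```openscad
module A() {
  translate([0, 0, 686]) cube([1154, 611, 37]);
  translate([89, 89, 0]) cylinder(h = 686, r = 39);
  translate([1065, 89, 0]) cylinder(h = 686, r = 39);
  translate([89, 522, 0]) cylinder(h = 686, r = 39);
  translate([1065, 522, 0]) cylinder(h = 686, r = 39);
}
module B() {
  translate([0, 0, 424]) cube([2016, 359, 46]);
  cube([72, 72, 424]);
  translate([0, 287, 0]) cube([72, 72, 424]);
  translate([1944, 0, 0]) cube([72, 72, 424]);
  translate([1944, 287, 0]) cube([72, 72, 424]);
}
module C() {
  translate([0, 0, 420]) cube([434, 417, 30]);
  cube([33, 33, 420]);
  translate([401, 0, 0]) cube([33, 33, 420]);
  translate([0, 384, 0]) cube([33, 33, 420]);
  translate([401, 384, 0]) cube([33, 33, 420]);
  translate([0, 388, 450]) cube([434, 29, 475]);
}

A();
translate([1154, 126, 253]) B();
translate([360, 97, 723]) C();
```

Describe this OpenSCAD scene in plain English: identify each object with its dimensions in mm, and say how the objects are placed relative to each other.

A is a table: top 1154 mm (x) × 611 mm (y), 37 mm thick, upper face at z = 723 mm, on four round legs of 78 mm diameter, each leg's bounding box inset 50 mm from the nearest pair of top edges, running from z = 0 to the bottom of the top.

B is a bench: a 2016×359 mm seat slab, 46 mm thick, top at z = 470 mm, on four 72×72 mm square legs flush with the seat corners and standing on z = 0.

C is a chair: 434×417 mm seat, 30 mm thick, top at z = 450 mm, on four 33 mm square corner legs flush with the seat edges. A 29 mm thick backrest slab spans the full seat width, extending 475 mm above the seat top, its back face flush with the seat's +y edge.

The bench is beside the table with their tops flush at z = 723. The chair is on top of the table, centred.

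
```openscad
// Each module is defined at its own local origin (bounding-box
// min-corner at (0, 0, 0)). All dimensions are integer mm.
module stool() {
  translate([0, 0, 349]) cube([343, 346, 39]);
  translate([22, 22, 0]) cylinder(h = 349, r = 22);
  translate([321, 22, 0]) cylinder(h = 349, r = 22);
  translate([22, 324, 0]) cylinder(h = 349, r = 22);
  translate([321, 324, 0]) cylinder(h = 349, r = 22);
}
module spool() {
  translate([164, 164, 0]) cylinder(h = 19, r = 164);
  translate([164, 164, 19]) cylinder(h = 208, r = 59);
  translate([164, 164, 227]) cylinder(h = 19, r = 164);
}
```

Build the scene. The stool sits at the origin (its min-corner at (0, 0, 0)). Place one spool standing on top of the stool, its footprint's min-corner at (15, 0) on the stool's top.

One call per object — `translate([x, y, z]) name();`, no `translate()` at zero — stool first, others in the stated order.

stool();
translate([15, 0, 388]) spool();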